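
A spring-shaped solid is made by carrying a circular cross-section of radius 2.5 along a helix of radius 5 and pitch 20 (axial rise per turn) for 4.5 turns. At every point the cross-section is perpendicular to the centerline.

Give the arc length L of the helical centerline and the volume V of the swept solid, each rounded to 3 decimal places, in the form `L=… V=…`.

2πR = 2π·5 = 31.415927
per-turn = √(31.415927² + 20²) = √(986.9604 + 400) = √1386.9604 = 37.241918
L = 4.5 × 37.241918 = 167.588630
V = π·2.5² × L = 19.634954 × 167.588630 = 3290.595056

L=167.589 V=3290.595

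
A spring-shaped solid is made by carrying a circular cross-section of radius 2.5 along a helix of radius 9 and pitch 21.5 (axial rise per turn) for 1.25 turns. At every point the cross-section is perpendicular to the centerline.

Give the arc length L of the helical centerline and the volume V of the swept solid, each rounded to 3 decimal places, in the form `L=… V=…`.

L=75.622 V=1484.843

2πR = 2π·9 = 56.548668
per-turn = √(56.548668² + 21.5²) = √(3197.7518 + 462.25) = √3660.0018 = 60.497949
L = 1.25 × 60.497949 = 75.622436
V = π·2.5² × L = 19.634954 × 75.622436 = 1484.843062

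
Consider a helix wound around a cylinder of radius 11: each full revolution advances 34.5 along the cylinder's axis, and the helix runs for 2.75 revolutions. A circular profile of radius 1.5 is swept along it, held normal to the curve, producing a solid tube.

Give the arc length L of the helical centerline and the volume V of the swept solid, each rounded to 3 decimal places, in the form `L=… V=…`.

L=212.430 V=1501.579

2πR = 2π·11 = 69.115038
per-turn = √(69.115038² + 34.5²) = √(4776.8885 + 1190.25) = √5967.1385 = 77.247256
L = 2.75 × 77.247256 = 212.429953
V = π·1.5² × L = 7.068583 × 212.429953 = 1501.578858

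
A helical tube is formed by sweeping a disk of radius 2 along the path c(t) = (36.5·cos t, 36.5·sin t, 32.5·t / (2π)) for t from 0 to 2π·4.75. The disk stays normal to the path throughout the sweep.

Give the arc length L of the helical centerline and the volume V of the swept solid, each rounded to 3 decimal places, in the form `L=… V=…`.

2πR = 2π·36.5 = 229.336264
per-turn = √(229.336264² + 32.5²) = √(52595.1219 + 1056.25) = √53651.3719 = 231.627658
L = 4.75 × 231.627658 = 1100.231375
V = π·2² × L = 12.566371 × 1100.231375 = 13825.915214

L=1100.231 V=13825.915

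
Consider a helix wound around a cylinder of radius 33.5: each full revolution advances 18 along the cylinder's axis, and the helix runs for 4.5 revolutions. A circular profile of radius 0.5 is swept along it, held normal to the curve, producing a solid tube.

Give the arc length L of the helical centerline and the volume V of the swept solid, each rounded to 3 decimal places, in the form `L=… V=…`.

L=950.647 V=746.637

2πR = 2π·33.5 = 210.486708
per-turn = √(210.486708² + 18²) = √(44304.6542 + 324) = √44628.6542 = 211.254951
L = 4.5 × 211.254951 = 950.647278
V = π·0.5² × L = 0.785398 × 950.647278 = 746.636626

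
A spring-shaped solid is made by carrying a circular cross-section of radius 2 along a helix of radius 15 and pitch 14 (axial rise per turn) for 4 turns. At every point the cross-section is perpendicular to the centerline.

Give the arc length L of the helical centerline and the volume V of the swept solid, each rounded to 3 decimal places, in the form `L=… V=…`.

L=381.128 V=4789.392

2πR = 2π·15 = 94.247780
per-turn = √(94.247780² + 14²) = √(8882.6440 + 196) = √9078.6440 = 95.281918
L = 4 × 95.281918 = 381.127673
V = π·2² × L = 12.566371 × 381.127673 = 4789.391594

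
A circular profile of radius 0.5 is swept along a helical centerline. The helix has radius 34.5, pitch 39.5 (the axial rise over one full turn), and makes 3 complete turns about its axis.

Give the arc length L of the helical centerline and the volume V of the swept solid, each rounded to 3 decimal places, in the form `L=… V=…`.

L=661.018 V=519.162

2πR = 2π·34.5 = 216.769893
per-turn = √(216.769893² + 39.5²) = √(46989.1866 + 1560.25) = √48549.4366 = 220.339367
L = 3 × 220.339367 = 661.018100
V = π·0.5² × L = 0.785398 × 661.018100 = 519.162402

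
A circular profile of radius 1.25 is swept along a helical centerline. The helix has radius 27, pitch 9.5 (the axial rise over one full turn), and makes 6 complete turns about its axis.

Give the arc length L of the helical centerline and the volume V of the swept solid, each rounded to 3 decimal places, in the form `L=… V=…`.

2πR = 2π·27 = 169.646003
per-turn = √(169.646003² + 9.5²) = √(28779.7664 + 90.25) = √28870.0164 = 169.911790
L = 6 × 169.911790 = 1019.470741
V = π·1.25² × L = 4.908739 × 1019.470741 = 5004.315297

L=1019.471 V=5004.315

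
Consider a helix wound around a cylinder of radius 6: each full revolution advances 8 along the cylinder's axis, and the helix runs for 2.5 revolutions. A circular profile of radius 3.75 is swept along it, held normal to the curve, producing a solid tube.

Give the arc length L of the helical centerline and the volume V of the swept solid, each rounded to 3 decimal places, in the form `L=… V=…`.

L=96.346 V=4256.457

2πR = 2π·6 = 37.699112
per-turn = √(37.699112² + 8²) = √(1421.2230 + 64) = √1485.2230 = 38.538591
L = 2.5 × 38.538591 = 96.346479
V = π·3.75² × L = 44.178647 × 96.346479 = 4256.457043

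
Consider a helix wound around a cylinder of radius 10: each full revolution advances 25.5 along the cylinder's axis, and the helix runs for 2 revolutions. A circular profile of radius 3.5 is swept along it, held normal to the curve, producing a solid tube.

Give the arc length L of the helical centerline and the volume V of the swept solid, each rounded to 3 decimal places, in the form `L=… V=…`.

L=135.618 V=5219.210

2πR = 2π·10 = 62.831853
per-turn = √(62.831853² + 25.5²) = √(3947.8418 + 650.25) = √4598.0918 = 67.809231
L = 2 × 67.809231 = 135.618461
V = π·3.5² × L = 38.484510 × 135.618461 = 5219.210030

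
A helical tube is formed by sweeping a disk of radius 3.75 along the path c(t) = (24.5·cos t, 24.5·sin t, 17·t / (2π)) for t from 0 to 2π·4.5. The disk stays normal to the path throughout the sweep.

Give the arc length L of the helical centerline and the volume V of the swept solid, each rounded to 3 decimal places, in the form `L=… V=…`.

L=696.932 V=30789.534

2πR = 2π·24.5 = 153.938040
per-turn = √(153.938040² + 17²) = √(23696.9202 + 289) = √23985.9202 = 154.873885
L = 4.5 × 154.873885 = 696.932481
V = π·3.75² × L = 44.178647 × 696.932481 = 30789.533855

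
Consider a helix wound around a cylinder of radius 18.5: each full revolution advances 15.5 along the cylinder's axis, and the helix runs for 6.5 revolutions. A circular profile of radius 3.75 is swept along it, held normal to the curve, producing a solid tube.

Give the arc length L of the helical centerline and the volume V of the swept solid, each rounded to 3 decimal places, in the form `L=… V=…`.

2πR = 2π·18.5 = 116.238928
per-turn = √(116.238928² + 15.5²) = √(13511.4884 + 240.25) = √13751.7384 = 117.267806
L = 6.5 × 117.267806 = 762.240742
V = π·3.75² × L = 44.178647 × 762.240742 = 33674.764426

L=762.241 V=33674.764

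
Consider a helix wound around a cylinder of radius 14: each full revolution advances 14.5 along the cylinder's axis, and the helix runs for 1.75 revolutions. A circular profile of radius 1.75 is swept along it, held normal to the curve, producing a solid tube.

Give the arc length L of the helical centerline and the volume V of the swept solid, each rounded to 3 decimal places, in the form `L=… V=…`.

2πR = 2π·14 = 87.964594
per-turn = √(87.964594² + 14.5²) = √(7737.7699 + 210.25) = √7948.0199 = 89.151668
L = 1.75 × 89.151668 = 156.015418
V = π·1.75² × L = 9.621128 × 156.015418 = 1501.044233

L=156.015 V=1501.044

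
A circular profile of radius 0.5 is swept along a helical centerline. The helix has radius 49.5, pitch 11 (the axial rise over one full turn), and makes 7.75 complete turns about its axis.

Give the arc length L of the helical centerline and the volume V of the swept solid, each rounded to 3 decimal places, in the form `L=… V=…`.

2πR = 2π·49.5 = 311.017673
per-turn = √(311.017673² + 11²) = √(96731.9927 + 121) = √96852.9927 = 311.212135
L = 7.75 × 311.212135 = 2411.894043
V = π·0.5² × L = 0.785398 × 2411.894043 = 1894.297152

L=2411.894 V=1894.297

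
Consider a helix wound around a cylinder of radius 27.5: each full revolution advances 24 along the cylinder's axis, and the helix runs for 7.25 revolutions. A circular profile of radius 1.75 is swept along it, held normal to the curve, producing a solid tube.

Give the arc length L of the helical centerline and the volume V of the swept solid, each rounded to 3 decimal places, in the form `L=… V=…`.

2πR = 2π·27.5 = 172.787596
per-turn = √(172.787596² + 24²) = √(29855.5533 + 576) = √30431.5533 = 174.446420
L = 7.25 × 174.446420 = 1264.736542
V = π·1.75² × L = 9.621128 × 1264.736542 = 12168.191528

L=1264.737 V=12168.192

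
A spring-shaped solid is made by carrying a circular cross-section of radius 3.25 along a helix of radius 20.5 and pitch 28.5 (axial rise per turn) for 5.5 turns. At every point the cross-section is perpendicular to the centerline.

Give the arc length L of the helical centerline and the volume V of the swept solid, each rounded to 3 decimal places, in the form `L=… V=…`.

2πR = 2π·20.5 = 128.805299
per-turn = √(128.805299² + 28.5²) = √(16590.8050 + 812.25) = √17403.0550 = 131.920639
L = 5.5 × 131.920639 = 725.563515
V = π·3.25² × L = 33.183072 × 725.563515 = 24076.426638

L=725.564 V=24076.427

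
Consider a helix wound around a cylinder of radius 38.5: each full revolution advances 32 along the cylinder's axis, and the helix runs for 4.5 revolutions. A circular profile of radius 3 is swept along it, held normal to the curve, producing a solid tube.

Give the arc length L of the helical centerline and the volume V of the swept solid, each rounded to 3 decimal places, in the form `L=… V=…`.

2πR = 2π·38.5 = 241.902634
per-turn = √(241.902634² + 32²) = √(58516.8845 + 1024) = √59540.8845 = 244.010009
L = 4.5 × 244.010009 = 1098.045041
V = π·3² × L = 28.274334 × 1098.045041 = 31046.492093

L=1098.045 V=31046.492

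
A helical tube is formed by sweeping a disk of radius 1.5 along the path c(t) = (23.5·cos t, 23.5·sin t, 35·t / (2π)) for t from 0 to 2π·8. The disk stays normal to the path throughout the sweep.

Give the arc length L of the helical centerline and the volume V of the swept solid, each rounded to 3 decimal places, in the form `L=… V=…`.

L=1213.971 V=8581.054

2πR = 2π·23.5 = 147.654855
per-turn = √(147.654855² + 35²) = √(21801.9561 + 1225) = √23026.9561 = 151.746355
L = 8 × 151.746355 = 1213.970836
V = π·1.5² × L = 7.068583 × 1213.970836 = 8581.054188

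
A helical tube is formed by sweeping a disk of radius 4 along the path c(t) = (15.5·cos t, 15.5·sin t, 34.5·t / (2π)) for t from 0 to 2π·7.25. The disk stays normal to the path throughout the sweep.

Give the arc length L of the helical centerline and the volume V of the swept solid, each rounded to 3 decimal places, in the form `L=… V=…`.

2πR = 2π·15.5 = 97.389372
per-turn = √(97.389372² + 34.5²) = √(9484.6898 + 1190.25) = √10674.9398 = 103.319600
L = 7.25 × 103.319600 = 749.067103
V = π·4² × L = 50.265482 × 749.067103 = 37652.219325

L=749.067 V=37652.219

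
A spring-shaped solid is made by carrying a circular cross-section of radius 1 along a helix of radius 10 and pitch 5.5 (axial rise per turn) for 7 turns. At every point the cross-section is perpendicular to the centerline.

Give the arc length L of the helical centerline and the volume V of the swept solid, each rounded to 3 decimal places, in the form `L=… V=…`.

L=441.505 V=1387.028

2πR = 2π·10 = 62.831853
per-turn = √(62.831853² + 5.5²) = √(3947.8418 + 30.25) = √3978.0918 = 63.072116
L = 7 × 63.072116 = 441.504809
V = π·1² × L = 3.141593 × 441.504809 = 1387.028264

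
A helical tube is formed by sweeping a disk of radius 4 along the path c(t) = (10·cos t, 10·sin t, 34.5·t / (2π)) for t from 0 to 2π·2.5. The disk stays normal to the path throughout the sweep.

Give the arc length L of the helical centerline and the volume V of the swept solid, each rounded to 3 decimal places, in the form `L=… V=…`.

2πR = 2π·10 = 62.831853
per-turn = √(62.831853² + 34.5²) = √(3947.8418 + 1190.25) = √5138.0918 = 71.680484
L = 2.5 × 71.680484 = 179.201210
V = π·4² × L = 50.265482 × 179.201210 = 9007.635255

L=179.201 V=9007.635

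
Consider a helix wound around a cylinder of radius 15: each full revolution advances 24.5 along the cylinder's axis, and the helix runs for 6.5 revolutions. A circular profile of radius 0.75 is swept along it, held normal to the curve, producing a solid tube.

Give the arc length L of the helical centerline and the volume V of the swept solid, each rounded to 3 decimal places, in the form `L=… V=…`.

2πR = 2π·15 = 94.247780
per-turn = √(94.247780² + 24.5²) = √(8882.6440 + 600.25) = √9482.8940 = 97.380152
L = 6.5 × 97.380152 = 632.970987
V = π·0.75² × L = 1.767146 × 632.970987 = 1118.552063

L=632.971 V=1118.552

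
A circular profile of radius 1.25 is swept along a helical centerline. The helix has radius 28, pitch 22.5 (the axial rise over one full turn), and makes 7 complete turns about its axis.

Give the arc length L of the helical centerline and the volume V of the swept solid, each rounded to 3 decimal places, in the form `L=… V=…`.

L=1241.535 V=6094.371

2πR = 2π·28 = 175.929189
per-turn = √(175.929189² + 22.5²) = √(30951.0794 + 506.25) = √31457.3294 = 177.362142
L = 7 × 177.362142 = 1241.534994
V = π·1.25² × L = 4.908739 × 1241.534994 = 6094.370649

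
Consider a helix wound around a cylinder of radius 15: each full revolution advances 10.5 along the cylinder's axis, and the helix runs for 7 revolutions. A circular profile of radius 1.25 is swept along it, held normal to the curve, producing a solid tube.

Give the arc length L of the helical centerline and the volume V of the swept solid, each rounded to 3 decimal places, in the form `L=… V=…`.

2πR = 2π·15 = 94.247780
per-turn = √(94.247780² + 10.5²) = √(8882.6440 + 110.25) = √8992.8940 = 94.830870
L = 7 × 94.830870 = 663.816092
V = π·1.25² × L = 4.908739 × 663.816092 = 3258.499622

L=663.816 V=3258.500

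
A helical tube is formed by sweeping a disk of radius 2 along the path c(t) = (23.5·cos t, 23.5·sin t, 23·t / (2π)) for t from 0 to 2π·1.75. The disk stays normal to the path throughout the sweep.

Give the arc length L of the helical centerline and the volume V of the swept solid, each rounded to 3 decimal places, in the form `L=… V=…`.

L=261.512 V=3286.257

2πR = 2π·23.5 = 147.654855
per-turn = √(147.654855² + 23²) = √(21801.9561 + 529) = √22330.9561 = 149.435458
L = 1.75 × 149.435458 = 261.512052
V = π·2² × L = 12.566371 × 261.512052 = 3286.257360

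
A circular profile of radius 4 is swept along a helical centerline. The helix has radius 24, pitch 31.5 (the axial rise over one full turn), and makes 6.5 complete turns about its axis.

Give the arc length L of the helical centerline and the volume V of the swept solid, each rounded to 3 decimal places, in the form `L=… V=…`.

L=1001.334 V=50332.525

2πR = 2π·24 = 150.796447
per-turn = √(150.796447² + 31.5²) = √(22739.5685 + 992.25) = √23731.8185 = 154.051350
L = 6.5 × 154.051350 = 1001.333777
V = π·4² × L = 50.265482 × 1001.333777 = 50332.525411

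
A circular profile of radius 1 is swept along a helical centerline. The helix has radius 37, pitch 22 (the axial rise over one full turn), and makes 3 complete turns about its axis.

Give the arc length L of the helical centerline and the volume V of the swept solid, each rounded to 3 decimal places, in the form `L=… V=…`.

L=700.549 V=2200.841

2πR = 2π·37 = 232.477856
per-turn = √(232.477856² + 22²) = √(54045.9537 + 484) = √54529.9537 = 233.516496
L = 3 × 233.516496 = 700.549487
V = π·1² × L = 3.141593 × 700.549487 = 2200.841121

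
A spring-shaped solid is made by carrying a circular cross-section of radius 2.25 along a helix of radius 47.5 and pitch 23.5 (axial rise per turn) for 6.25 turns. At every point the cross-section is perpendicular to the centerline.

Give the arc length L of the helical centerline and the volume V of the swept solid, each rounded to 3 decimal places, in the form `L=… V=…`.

2πR = 2π·47.5 = 298.451302
per-turn = √(298.451302² + 23.5²) = √(89073.1797 + 552.25) = √89625.4297 = 299.375065
L = 6.25 × 299.375065 = 1871.094158
V = π·2.25² × L = 15.904313 × 1871.094158 = 29758.466785

L=1871.094 V=29758.467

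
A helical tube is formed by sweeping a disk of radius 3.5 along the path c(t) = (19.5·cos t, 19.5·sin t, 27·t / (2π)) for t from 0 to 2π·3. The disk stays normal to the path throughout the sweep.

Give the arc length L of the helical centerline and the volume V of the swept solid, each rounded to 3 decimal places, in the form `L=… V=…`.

2πR = 2π·19.5 = 122.522113
per-turn = √(122.522113² + 27²) = √(15011.6683 + 729) = √15740.6683 = 125.461820
L = 3 × 125.461820 = 376.385460
V = π·3.5² × L = 38.484510 × 376.385460 = 14485.010009

L=376.385 V=14485.010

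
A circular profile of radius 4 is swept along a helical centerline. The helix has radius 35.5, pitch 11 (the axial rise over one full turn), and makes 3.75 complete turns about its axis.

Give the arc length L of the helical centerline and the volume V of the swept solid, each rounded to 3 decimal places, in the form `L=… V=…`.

2πR = 2π·35.5 = 223.053078
per-turn = √(223.053078² + 11²) = √(49752.6758 + 121) = √49873.6758 = 223.324150
L = 3.75 × 223.324150 = 837.465561
V = π·4² × L = 50.265482 × 837.465561 = 42095.610461

L=837.466 V=42095.610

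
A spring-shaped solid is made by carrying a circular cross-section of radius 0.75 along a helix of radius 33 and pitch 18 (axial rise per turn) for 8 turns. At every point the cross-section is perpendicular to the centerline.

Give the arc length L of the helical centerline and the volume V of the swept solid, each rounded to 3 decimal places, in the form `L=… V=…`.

2πR = 2π·33 = 207.345115
per-turn = √(207.345115² + 18²) = √(42991.9968 + 324) = √43315.9968 = 208.124955
L = 8 × 208.124955 = 1664.999638
V = π·0.75² × L = 1.767146 × 1664.999638 = 2942.297229

L=1665.000 V=2942.297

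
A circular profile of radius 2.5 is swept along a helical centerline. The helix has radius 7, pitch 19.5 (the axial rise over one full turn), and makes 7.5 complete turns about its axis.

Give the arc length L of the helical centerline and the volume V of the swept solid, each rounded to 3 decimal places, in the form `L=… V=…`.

2πR = 2π·7 = 43.982297
per-turn = √(43.982297² + 19.5²) = √(1934.4425 + 380.25) = √2314.6925 = 48.111251
L = 7.5 × 48.111251 = 360.834382
V = π·2.5² × L = 19.634954 × 360.834382 = 7084.966517

L=360.834 V=7084.967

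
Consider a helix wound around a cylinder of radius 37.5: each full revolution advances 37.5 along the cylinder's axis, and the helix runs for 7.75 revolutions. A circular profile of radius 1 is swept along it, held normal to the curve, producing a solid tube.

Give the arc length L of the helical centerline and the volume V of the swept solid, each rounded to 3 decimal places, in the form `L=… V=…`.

2πR = 2π·37.5 = 235.619449
per-turn = √(235.619449² + 37.5²) = √(55516.5248 + 1406.25) = √56922.7748 = 238.584942
L = 7.75 × 238.584942 = 1849.033304
V = π·1² × L = 3.141593 × 1849.033304 = 5808.909444

L=1849.033 V=5808.909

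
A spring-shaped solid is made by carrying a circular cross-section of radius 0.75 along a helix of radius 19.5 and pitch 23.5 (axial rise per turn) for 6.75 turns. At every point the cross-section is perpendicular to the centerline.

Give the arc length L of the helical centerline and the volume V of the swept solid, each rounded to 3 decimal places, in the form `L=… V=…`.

2πR = 2π·19.5 = 122.522113
per-turn = √(122.522113² + 23.5²) = √(15011.6683 + 552.25) = √15563.9183 = 124.755434
L = 6.75 × 124.755434 = 842.099179
V = π·0.75² × L = 1.767146 × 842.099179 = 1488.112084

L=842.099 V=1488.112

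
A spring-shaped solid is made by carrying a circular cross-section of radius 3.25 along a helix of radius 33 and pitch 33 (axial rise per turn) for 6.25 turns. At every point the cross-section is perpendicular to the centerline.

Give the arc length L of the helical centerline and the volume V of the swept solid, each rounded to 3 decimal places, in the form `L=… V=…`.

2πR = 2π·33 = 207.345115
per-turn = √(207.345115² + 33²) = √(42991.9968 + 1089) = √44080.9968 = 209.954749
L = 6.25 × 209.954749 = 1312.217183
V = π·3.25² × L = 33.183072 × 1312.217183 = 43543.397805

L=1312.217 V=43543.398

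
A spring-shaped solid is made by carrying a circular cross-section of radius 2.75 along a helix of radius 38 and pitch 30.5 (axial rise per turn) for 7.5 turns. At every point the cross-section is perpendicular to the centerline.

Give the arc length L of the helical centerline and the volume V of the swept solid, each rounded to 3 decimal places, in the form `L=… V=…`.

L=1805.259 V=42889.881

2πR = 2π·38 = 238.761042
per-turn = √(238.761042² + 30.5²) = √(57006.8350 + 930.25) = √57937.0850 = 240.701236
L = 7.5 × 240.701236 = 1805.259270
V = π·2.75² × L = 23.758294 × 1805.259270 = 42889.881285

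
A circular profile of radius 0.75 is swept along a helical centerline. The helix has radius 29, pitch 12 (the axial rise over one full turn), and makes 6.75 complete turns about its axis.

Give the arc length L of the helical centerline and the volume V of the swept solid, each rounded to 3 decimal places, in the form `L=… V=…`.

2πR = 2π·29 = 182.212374
per-turn = √(182.212374² + 12²) = √(33201.3492 + 144) = √33345.3492 = 182.607090
L = 6.75 × 182.607090 = 1232.597855
V = π·0.75² × L = 1.767146 × 1232.597855 = 2178.180207

L=1232.598 V=2178.180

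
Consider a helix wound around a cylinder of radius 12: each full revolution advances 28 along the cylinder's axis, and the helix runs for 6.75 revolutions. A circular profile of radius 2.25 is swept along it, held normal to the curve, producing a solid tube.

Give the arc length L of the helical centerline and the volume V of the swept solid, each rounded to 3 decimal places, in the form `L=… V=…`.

L=542.899 V=8634.429

2πR = 2π·12 = 75.398224
per-turn = √(75.398224² + 28²) = √(5684.8921 + 784) = √6468.8921 = 80.429423
L = 6.75 × 80.429423 = 542.898607
V = π·2.25² × L = 15.904313 × 542.898607 = 8634.429275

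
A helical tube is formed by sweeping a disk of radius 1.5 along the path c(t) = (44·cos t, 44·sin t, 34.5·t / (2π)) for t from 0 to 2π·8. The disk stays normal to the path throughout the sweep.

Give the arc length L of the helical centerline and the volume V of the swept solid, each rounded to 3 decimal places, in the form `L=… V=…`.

2πR = 2π·44 = 276.460154
per-turn = √(276.460154² + 34.5²) = √(76430.2165 + 1190.25) = √77620.4665 = 278.604498
L = 8 × 278.604498 = 2228.835987
V = π·1.5² × L = 7.068583 × 2228.835987 = 15754.713213

L=2228.836 V=15754.713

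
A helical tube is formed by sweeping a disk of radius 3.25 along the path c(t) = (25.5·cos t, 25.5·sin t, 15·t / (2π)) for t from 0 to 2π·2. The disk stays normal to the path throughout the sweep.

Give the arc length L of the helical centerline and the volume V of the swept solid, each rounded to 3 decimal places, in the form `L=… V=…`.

L=321.844 V=10679.763

2πR = 2π·25.5 = 160.221225
per-turn = √(160.221225² + 15²) = √(25670.8410 + 225) = √25895.8410 = 160.921848
L = 2 × 160.921848 = 321.843695
V = π·3.25² × L = 33.183072 × 321.843695 = 10679.762643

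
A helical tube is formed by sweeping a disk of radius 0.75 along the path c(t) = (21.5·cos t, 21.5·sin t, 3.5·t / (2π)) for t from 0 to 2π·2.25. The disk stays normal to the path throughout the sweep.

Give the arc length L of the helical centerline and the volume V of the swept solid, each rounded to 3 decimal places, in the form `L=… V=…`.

L=304.051 V=537.303

2πR = 2π·21.5 = 135.088484
per-turn = √(135.088484² + 3.5²) = √(18248.8985 + 12.25) = √18261.1485 = 135.133817
L = 2.25 × 135.133817 = 304.051089
V = π·0.75² × L = 1.767146 × 304.051089 = 537.302625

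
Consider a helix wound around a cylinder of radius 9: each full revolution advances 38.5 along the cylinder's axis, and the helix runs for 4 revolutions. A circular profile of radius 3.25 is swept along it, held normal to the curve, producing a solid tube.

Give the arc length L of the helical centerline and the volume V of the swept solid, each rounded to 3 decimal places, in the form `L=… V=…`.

2πR = 2π·9 = 56.548668
per-turn = √(56.548668² + 38.5²) = √(3197.7518 + 1482.25) = √4680.0018 = 68.410539
L = 4 × 68.410539 = 273.642155
V = π·3.25² × L = 33.183072 × 273.642155 = 9080.287455

L=273.642 V=9080.287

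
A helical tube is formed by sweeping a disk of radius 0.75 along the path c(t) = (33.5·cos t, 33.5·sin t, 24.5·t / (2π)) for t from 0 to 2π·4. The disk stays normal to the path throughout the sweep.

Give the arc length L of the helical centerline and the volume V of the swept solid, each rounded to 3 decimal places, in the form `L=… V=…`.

2πR = 2π·33.5 = 210.486708
per-turn = √(210.486708² + 24.5²) = √(44304.6542 + 600.25) = √44904.9042 = 211.907773
L = 4 × 211.907773 = 847.631091
V = π·0.75² × L = 1.767146 × 847.631091 = 1497.887780

L=847.631 V=1497.888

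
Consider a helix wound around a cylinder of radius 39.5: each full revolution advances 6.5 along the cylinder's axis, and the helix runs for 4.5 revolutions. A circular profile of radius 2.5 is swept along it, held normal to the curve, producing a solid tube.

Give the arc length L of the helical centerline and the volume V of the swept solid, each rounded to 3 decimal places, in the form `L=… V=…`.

2πR = 2π·39.5 = 248.185820
per-turn = √(248.185820² + 6.5²) = √(61596.2011 + 42.25) = √61638.4511 = 248.270923
L = 4.5 × 248.270923 = 1117.219152
V = π·2.5² × L = 19.634954 × 1117.219152 = 21936.546757

L=1117.219 V=21936.547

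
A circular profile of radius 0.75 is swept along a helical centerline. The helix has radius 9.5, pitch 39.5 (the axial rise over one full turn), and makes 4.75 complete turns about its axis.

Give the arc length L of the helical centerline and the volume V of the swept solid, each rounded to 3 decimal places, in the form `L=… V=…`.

L=339.988 V=600.808

2πR = 2π·9.5 = 59.690260
per-turn = √(59.690260² + 39.5²) = √(3562.9272 + 1560.25) = √5123.1772 = 71.576373
L = 4.75 × 71.576373 = 339.987772
V = π·0.75² × L = 1.767146 × 339.987772 = 600.807987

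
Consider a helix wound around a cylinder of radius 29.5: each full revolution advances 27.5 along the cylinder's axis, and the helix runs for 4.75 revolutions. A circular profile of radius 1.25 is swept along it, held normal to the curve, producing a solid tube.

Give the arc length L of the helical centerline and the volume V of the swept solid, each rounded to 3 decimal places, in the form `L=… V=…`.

2πR = 2π·29.5 = 185.353967
per-turn = √(185.353967² + 27.5²) = √(34356.0929 + 756.25) = √35112.3429 = 187.382878
L = 4.75 × 187.382878 = 890.068670
V = π·1.25² × L = 4.908739 × 890.068670 = 4369.114366

L=890.069 V=4369.114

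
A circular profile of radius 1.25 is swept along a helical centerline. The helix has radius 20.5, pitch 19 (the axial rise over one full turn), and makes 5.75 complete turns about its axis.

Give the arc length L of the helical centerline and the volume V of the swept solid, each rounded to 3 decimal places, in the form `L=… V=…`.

L=748.645 V=3674.902

2πR = 2π·20.5 = 128.805299
per-turn = √(128.805299² + 19²) = √(16590.8050 + 361) = √16951.8050 = 130.199098
L = 5.75 × 130.199098 = 748.644811
V = π·1.25² × L = 4.908739 × 748.644811 = 3674.901622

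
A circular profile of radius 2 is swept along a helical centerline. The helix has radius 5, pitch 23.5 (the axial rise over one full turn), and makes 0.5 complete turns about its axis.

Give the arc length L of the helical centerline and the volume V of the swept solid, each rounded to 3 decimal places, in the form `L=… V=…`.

L=19.616 V=246.507

2πR = 2π·5 = 31.415927
per-turn = √(31.415927² + 23.5²) = √(986.9604 + 552.25) = √1539.2104 = 39.232773
L = 0.5 × 39.232773 = 19.616386
V = π·2² × L = 12.566371 × 19.616386 = 246.506780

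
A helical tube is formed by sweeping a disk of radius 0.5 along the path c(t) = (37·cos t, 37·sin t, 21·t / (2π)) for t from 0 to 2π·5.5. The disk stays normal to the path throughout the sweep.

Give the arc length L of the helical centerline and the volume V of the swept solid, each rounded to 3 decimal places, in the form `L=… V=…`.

2πR = 2π·37 = 232.477856
per-turn = √(232.477856² + 21²) = √(54045.9537 + 441) = √54486.9537 = 233.424407
L = 5.5 × 233.424407 = 1283.834238
V = π·0.5² × L = 0.785398 × 1283.834238 = 1008.321052

L=1283.834 V=1008.321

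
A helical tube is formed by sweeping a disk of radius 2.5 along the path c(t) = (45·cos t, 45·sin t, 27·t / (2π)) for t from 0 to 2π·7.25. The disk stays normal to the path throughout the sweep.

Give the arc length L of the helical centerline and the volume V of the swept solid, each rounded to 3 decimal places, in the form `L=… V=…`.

L=2059.214 V=40432.580

2πR = 2π·45 = 282.743339
per-turn = √(282.743339² + 27²) = √(79943.7956 + 729) = √80672.7956 = 284.029568
L = 7.25 × 284.029568 = 2059.214370
V = π·2.5² × L = 19.634954 × 2059.214370 = 40432.579604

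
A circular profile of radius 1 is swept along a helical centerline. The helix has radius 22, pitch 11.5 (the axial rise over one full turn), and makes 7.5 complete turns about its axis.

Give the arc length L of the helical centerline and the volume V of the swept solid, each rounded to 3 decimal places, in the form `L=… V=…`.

L=1040.307 V=3268.221

2πR = 2π·22 = 138.230077
per-turn = √(138.230077² + 11.5²) = √(19107.5541 + 132.25) = √19239.8041 = 138.707621
L = 7.5 × 138.707621 = 1040.307157
V = π·1² × L = 3.141593 × 1040.307157 = 3268.221323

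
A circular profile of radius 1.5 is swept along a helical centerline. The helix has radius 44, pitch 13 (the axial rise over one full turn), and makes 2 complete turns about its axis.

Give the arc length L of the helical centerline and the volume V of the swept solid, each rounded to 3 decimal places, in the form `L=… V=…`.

2πR = 2π·44 = 276.460154
per-turn = √(276.460154² + 13²) = √(76430.2165 + 169) = √76599.2165 = 276.765635
L = 2 × 276.765635 = 553.531269
V = π·1.5² × L = 7.068583 × 553.531269 = 3912.681980

L=553.531 V=3912.682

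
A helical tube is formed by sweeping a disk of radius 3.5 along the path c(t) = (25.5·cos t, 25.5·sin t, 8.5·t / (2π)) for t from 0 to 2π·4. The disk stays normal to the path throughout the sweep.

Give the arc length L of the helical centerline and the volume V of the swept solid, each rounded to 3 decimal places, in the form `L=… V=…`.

2πR = 2π·25.5 = 160.221225
per-turn = √(160.221225² + 8.5²) = √(25670.8410 + 72.25) = √25743.0910 = 160.446536
L = 4 × 160.446536 = 641.786146
V = π·3.5² × L = 38.484510 × 641.786146 = 24698.825345

L=641.786 V=24698.825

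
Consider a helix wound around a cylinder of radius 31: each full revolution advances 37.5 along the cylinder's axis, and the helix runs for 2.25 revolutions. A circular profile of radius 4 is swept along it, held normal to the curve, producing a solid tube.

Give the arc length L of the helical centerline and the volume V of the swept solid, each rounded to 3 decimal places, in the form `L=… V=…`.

L=446.300 V=22433.508

2πR = 2π·31 = 194.778745
per-turn = √(194.778745² + 37.5²) = √(37938.7593 + 1406.25) = √39345.0093 = 198.355765
L = 2.25 × 198.355765 = 446.300470
V = π·4² × L = 50.265482 × 446.300470 = 22433.508454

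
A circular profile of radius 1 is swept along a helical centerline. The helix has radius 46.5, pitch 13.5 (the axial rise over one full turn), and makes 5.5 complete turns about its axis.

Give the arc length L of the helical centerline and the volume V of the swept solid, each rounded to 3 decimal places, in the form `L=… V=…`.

2πR = 2π·46.5 = 292.168117
per-turn = √(292.168117² + 13.5²) = √(85362.2085 + 182.25) = √85544.4585 = 292.479843
L = 5.5 × 292.479843 = 1608.639136
V = π·1² × L = 3.141593 × 1608.639136 = 5053.688891

L=1608.639 V=5053.689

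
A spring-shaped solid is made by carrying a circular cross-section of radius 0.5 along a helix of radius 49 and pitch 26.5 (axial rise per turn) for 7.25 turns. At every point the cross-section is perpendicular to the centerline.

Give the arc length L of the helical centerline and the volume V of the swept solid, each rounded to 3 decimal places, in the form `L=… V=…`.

2πR = 2π·49 = 307.876080
per-turn = √(307.876080² + 26.5²) = √(94787.6807 + 702.25) = √95489.9307 = 309.014451
L = 7.25 × 309.014451 = 2240.354767
V = π·0.5² × L = 0.785398 × 2240.354767 = 1759.570519

L=2240.355 V=1759.571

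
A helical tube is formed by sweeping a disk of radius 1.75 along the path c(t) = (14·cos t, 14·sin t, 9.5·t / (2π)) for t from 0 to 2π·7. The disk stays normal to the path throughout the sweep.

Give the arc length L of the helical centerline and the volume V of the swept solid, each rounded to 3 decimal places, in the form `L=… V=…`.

L=619.333 V=5958.679

2πR = 2π·14 = 87.964594
per-turn = √(87.964594² + 9.5²) = √(7737.7699 + 90.25) = √7828.0199 = 88.476098
L = 7 × 88.476098 = 619.332683
V = π·1.75² × L = 9.621128 × 619.332683 = 5958.678712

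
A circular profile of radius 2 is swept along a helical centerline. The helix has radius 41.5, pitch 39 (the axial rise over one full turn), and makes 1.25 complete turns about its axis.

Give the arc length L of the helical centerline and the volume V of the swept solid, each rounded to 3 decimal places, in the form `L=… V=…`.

L=329.566 V=4141.446

2πR = 2π·41.5 = 260.752190
per-turn = √(260.752190² + 39²) = √(67991.7047 + 1521) = √69512.7047 = 263.652621
L = 1.25 × 263.652621 = 329.565777
V = π·2² × L = 12.566371 × 329.565777 = 4141.445691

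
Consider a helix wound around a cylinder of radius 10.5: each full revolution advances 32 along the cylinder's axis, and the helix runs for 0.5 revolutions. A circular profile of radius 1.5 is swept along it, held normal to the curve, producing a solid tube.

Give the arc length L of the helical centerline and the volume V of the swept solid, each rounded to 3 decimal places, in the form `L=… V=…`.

L=36.662 V=259.150

2πR = 2π·10.5 = 65.973446
per-turn = √(65.973446² + 32²) = √(4352.4955 + 1024) = √5376.4955 = 73.324590
L = 0.5 × 73.324590 = 36.662295
V = π·1.5² × L = 7.068583 × 36.662295 = 259.150493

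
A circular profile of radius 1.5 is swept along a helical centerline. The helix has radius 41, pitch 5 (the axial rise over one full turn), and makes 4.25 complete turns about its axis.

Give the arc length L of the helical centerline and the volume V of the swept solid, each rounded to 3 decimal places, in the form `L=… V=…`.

2πR = 2π·41 = 257.610598
per-turn = √(257.610598² + 5²) = √(66363.2200 + 25) = √66388.2200 = 257.659116
L = 4.25 × 257.659116 = 1095.051242
V = π·1.5² × L = 7.068583 × 1095.051242 = 7740.461112

L=1095.051 V=7740.461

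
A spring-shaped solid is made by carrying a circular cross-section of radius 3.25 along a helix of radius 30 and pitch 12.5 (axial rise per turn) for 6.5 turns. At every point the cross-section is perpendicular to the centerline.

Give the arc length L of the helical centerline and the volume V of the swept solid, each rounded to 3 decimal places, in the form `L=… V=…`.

2πR = 2π·30 = 188.495559
per-turn = √(188.495559² + 12.5²) = √(35530.5758 + 156.25) = √35686.8258 = 188.909571
L = 6.5 × 188.909571 = 1227.912209
V = π·3.25² × L = 33.183072 × 1227.912209 = 40745.899722

L=1227.912 V=40745.900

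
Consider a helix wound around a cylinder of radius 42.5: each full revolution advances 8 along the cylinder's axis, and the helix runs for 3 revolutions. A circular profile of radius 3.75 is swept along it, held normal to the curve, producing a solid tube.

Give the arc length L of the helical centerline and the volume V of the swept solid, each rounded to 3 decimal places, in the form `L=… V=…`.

L=801.466 V=35407.663

2πR = 2π·42.5 = 267.035376
per-turn = √(267.035376² + 8²) = √(71307.8918 + 64) = √71371.8918 = 267.155183
L = 3 × 267.155183 = 801.465549
V = π·3.75² × L = 44.178647 × 801.465549 = 35407.663323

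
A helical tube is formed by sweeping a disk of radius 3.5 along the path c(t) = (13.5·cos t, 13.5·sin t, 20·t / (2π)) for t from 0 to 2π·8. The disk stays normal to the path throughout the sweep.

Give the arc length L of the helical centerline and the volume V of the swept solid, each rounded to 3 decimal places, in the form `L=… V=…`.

2πR = 2π·13.5 = 84.823002
per-turn = √(84.823002² + 20²) = √(7194.9416 + 400) = √7594.9416 = 87.148962
L = 8 × 87.148962 = 697.191697
V = π·3.5² × L = 38.484510 × 697.191697 = 26831.080855

L=697.192 V=26831.081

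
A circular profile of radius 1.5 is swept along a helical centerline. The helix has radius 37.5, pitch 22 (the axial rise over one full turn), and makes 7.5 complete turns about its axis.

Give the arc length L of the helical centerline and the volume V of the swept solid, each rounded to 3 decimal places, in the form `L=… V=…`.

L=1774.832 V=12545.550

2πR = 2π·37.5 = 235.619449
per-turn = √(235.619449² + 22²) = √(55516.5248 + 484) = √56000.5248 = 236.644300
L = 7.5 × 236.644300 = 1774.832251
V = π·1.5² × L = 7.068583 × 1774.832251 = 12545.549909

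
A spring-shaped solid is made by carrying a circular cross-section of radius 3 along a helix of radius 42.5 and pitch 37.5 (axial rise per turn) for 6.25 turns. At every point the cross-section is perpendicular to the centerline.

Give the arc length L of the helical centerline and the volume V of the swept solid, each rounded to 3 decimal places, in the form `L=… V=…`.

2πR = 2π·42.5 = 267.035376
per-turn = √(267.035376² + 37.5²) = √(71307.8918 + 1406.25) = √72714.1418 = 269.655598
L = 6.25 × 269.655598 = 1685.347491
V = π·3² × L = 28.274334 × 1685.347491 = 47652.077656

L=1685.347 V=47652.078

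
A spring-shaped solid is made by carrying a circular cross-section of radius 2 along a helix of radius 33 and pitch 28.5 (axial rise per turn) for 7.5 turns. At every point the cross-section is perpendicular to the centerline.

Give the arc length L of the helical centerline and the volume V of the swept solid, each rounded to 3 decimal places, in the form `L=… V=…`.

L=1569.710 V=19725.555

2πR = 2π·33 = 207.345115
per-turn = √(207.345115² + 28.5²) = √(42991.9968 + 812.25) = √43804.2468 = 209.294641
L = 7.5 × 209.294641 = 1569.709808
V = π·2² × L = 12.566371 × 1569.709808 = 19725.555203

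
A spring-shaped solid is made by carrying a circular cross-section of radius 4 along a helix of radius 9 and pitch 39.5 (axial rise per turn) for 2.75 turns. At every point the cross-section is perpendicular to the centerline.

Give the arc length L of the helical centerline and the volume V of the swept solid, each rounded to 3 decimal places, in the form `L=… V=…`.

L=189.690 V=9534.872

2πR = 2π·9 = 56.548668
per-turn = √(56.548668² + 39.5²) = √(3197.7518 + 1560.25) = √4758.0018 = 68.978271
L = 2.75 × 68.978271 = 189.690244
V = π·4² × L = 50.265482 × 189.690244 = 9534.871651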